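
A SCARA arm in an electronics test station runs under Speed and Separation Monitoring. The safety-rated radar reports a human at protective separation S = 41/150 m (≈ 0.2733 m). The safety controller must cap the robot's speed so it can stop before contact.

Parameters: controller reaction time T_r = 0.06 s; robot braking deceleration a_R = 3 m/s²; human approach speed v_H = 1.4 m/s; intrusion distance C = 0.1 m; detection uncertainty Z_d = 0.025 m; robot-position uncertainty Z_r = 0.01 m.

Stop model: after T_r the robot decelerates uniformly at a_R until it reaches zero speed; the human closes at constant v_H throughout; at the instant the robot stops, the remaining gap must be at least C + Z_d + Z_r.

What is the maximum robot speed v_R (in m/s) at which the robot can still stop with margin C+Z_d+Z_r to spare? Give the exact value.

at the boundary: (1/6)·v² + (79/150)·v + (-163/3000) = 0
  disc = (79/150)² − 4·(1/6)·(-163/3000) = 196/625 ; √disc = 14/25
  v_R = (−(79/150) + 14/25) / (2·(1/6)) = 1/10 m/s
check:
stop time T_s = (1/10)/3 = 0.0333 s
robot in T_r: 0.1000·0.0600 = 0.0060 m
braking distance = 0.1000²/(2·3.0000) = 0.0017 m
human closes 1.4000·0.0933 = 0.1307 m
residual clearance needed = 0.1000+0.0250+0.0100 = 0.1350 m
sum ≈ 0.0060+0.0017+0.1307+0.1350 ≈ 0.2733 m = S ✓

v_R_max = 1/10 m/s = 0.1000 m/s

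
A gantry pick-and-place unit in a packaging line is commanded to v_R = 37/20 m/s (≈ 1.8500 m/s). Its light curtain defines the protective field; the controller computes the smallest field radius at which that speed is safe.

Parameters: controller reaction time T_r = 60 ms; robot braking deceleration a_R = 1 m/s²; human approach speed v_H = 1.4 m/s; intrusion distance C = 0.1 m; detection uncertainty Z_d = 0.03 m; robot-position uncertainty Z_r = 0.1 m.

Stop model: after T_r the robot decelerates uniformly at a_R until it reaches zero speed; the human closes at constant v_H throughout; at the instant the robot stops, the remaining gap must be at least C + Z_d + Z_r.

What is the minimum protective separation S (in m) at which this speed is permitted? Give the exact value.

braking lasts T_s = (37/20)/1 = 1.8500 s
reaction-phase robot travel = 1.8500·0.0600 = 0.1110 m
braking distance = 1.8500²/(2·1.0000) = 1.7112 m
person approaches 1.4000·(0.0600+1.8500) = 2.6740 m
margins: 0.1000+0.0300+0.1000 = 0.2300 m
S_min ≈ 0.1110+1.7112+2.6740+0.2300  ⇒  S_min = 3781/800 m

S_min = 3781/800 m = 4.7263 m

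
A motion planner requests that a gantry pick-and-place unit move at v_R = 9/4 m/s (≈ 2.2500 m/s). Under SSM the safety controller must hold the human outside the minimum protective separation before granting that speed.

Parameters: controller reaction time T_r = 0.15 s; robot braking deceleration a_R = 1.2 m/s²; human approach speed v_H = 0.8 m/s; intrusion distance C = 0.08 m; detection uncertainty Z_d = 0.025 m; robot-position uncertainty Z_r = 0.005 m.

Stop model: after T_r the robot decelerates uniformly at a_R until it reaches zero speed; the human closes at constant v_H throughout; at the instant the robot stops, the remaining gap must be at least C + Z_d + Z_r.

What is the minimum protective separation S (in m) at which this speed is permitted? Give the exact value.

T_s = v_R/a_R = (9/4)/(6/5) = 1.8750 s
robot covers v_R·T_r = 2.2500·0.1500 = 0.3375 m before braking
robot under decel: 2.2500²/(2·1.2000) = 2.1094 m
human closes 0.8000·2.0250 = 1.6200 m
C+Z_d+Z_r = 0.0800+0.0250+0.0050 = 0.1100 m
S_min ≈ 0.3375+2.1094+1.6200+0.1100  ⇒  S_min = 6683/1600 m

S_min = 6683/1600 m = 4.1769 m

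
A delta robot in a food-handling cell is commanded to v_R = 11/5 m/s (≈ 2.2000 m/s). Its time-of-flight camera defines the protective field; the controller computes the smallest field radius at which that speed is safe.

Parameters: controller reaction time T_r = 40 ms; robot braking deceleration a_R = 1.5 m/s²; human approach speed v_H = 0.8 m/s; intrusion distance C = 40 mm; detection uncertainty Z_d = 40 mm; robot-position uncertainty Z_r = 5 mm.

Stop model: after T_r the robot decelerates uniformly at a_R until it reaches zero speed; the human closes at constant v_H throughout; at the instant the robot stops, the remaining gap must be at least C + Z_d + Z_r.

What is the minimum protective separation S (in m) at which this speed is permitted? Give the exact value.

stop time T_s = (11/5)/(3/2) = 1.4667 s
robot covers v_R·T_r = 2.2000·0.0400 = 0.0880 m before braking
robot under decel: 2.2000²/(2·1.5000) = 1.6133 m
human closes 0.8000·1.5067 = 1.2053 m
residual clearance needed = 0.0400+0.0400+0.0050 = 0.0850 m
S_min ≈ 0.0880+1.6133+1.2053+0.0850  ⇒  S_min = 359/120 m

S_min = 359/120 m = 2.9917 m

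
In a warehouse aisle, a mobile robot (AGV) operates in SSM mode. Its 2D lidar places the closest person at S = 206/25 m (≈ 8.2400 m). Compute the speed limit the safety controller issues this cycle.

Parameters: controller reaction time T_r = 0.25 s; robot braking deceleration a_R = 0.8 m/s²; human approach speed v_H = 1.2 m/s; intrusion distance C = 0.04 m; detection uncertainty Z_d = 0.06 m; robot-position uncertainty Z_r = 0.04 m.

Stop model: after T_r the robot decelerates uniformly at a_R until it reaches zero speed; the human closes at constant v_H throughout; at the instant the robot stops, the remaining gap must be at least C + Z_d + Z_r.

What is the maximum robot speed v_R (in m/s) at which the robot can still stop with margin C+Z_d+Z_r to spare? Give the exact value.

quadratic (5/8)·v² + (7/4)·v + (-39/5) = 0
  disc = (7/4)² − 4·(5/8)·(-39/5) = 361/16 ; √disc = 19/4
  v_R = (−(7/4) + 19/4) / (2·(5/8)) = 12/5 m/s
check:
T_s = v_R/a_R = (12/5)/(4/5) = 3.0000 s
robot in T_r: 2.4000·0.2500 = 0.6000 m
robot under decel: 2.4000²/(2·0.8000) = 3.6000 m
human closes 1.2000·3.2500 = 3.9000 m
C+Z_d+Z_r = 0.0400+0.0600+0.0400 = 0.1400 m
sum ≈ 0.6000+3.6000+3.9000+0.1400 ≈ 8.2400 m = S ✓

v_R_max = 12/5 m/s = 2.4000 m/s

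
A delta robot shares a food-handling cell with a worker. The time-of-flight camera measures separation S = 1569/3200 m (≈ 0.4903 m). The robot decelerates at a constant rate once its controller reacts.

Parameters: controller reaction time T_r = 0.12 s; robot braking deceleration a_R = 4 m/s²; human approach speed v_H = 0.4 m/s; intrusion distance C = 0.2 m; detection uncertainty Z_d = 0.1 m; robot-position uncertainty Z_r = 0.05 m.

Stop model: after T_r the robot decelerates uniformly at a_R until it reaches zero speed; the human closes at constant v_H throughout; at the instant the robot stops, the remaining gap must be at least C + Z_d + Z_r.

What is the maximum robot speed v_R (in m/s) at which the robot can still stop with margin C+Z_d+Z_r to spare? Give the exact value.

v_R_max = 7/20 m/s = 0.3500 m/s

collect terms ⇒ (1/8)·v_R² + (11/50)·v_R + (-1477/16000) = 0
  disc = (11/50)² − 4·(1/8)·(-1477/16000) = 15129/160000 ; √disc = 123/400
  v_R = (−(11/50) + 123/400) / (2·(1/8)) = 7/20 m/s
check:
stop time T_s = (7/20)/4 = 0.0875 s
robot in T_r: 0.3500·0.1200 = 0.0420 m
robot covers 0.3500·0.0875 − ½·4.0000·0.0875² = 0.0153 m while stopping
person approaches 0.4000·(0.1200+0.0875) = 0.0830 m
margins: 0.2000+0.1000+0.0500 = 0.3500 m
sum ≈ 0.0420+0.0153+0.0830+0.3500 ≈ 0.4903 m = S ✓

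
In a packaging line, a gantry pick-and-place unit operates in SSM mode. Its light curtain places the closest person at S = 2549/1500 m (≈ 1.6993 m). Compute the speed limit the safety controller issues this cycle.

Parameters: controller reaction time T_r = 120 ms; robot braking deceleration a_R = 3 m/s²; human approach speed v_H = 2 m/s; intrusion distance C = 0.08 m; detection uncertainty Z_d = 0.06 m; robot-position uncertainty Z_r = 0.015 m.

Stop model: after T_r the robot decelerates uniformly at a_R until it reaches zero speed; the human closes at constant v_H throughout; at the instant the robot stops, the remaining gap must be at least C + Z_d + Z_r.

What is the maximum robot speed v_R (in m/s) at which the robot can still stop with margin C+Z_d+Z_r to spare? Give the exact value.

at the boundary: (1/6)·v² + (59/75)·v + (-3913/3000) = 0
  disc = (59/75)² − 4·(1/6)·(-3913/3000) = 3721/2500 ; √disc = 61/50
  v_R = (−(59/75) + 61/50) / (2·(1/6)) = 13/10 m/s
check:
braking lasts T_s = (13/10)/3 = 0.4333 s
reaction-phase robot travel = 1.3000·0.1200 = 0.1560 m
robot under decel: 1.3000²/(2·3.0000) = 0.2817 m
human closes 2.0000·0.5533 = 1.1067 m
C+Z_d+Z_r = 0.0800+0.0600+0.0150 = 0.1550 m
sum ≈ 0.1560+0.2817+1.1067+0.1550 ≈ 1.6993 m = S ✓

v_R_max = 13/10 m/s = 1.3000 m/s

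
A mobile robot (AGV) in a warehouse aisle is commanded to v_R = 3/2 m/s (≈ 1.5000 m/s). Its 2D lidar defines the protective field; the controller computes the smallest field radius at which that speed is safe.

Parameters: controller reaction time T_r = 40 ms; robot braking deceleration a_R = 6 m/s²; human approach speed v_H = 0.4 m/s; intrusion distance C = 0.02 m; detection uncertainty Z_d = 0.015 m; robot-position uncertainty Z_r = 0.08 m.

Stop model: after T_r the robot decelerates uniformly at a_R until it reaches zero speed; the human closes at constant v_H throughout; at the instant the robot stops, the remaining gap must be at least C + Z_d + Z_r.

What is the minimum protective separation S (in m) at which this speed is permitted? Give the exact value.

stop time T_s = (3/2)/6 = 0.2500 s
robot covers v_R·T_r = 1.5000·0.0400 = 0.0600 m before braking
robot under decel: 1.5000²/(2·6.0000) = 0.1875 m
person approaches 0.4000·(0.0400+0.2500) = 0.1160 m
margins: 0.0200+0.0150+0.0800 = 0.1150 m
S_min ≈ 0.0600+0.1875+0.1160+0.1150  ⇒  S_min = 957/2000 m

S_min = 957/2000 m = 0.4785 m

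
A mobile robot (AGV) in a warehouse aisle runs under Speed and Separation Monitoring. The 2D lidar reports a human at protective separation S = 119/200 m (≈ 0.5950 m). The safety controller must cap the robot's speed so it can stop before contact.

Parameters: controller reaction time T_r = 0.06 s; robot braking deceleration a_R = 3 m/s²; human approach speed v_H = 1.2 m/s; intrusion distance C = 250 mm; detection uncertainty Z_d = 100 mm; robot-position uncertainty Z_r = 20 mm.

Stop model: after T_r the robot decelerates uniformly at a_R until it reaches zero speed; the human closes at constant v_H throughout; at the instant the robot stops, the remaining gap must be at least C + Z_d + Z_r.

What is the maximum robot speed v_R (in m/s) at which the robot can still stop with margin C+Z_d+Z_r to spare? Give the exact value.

at the boundary: (1/6)·v² + (23/50)·v + (-153/1000) = 0
  disc = (23/50)² − 4·(1/6)·(-153/1000) = 196/625 ; √disc = 14/25
  v_R = (−(23/50) + 14/25) / (2·(1/6)) = 3/10 m/s
check:
braking lasts T_s = (3/10)/3 = 0.1000 s
reaction-phase robot travel = 0.3000·0.0600 = 0.0180 m
robot covers 0.3000·0.1000 − ½·3.0000·0.1000² = 0.0150 m while stopping
human closes 1.2000·0.1600 = 0.1920 m
C+Z_d+Z_r = 0.2500+0.1000+0.0200 = 0.3700 m
sum ≈ 0.0180+0.0150+0.1920+0.3700 ≈ 0.5950 m = S ✓

v_R_max = 3/10 m/s = 0.3000 m/s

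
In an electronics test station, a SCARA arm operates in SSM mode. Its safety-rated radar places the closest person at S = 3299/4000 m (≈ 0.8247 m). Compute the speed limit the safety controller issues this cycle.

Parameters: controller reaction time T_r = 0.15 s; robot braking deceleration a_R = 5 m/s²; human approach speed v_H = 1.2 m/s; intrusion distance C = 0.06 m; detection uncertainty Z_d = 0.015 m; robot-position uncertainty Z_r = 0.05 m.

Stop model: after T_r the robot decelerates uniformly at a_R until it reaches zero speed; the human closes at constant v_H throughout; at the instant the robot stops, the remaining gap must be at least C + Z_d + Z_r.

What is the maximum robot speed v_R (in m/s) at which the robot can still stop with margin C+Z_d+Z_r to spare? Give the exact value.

quadratic (1/10)·v² + (39/100)·v + (-2079/4000) = 0
  disc = (39/100)² − 4·(1/10)·(-2079/4000) = 9/25 ; √disc = 3/5
  v_R = (−(39/100) + 3/5) / (2·(1/10)) = 21/20 m/s
check:
braking lasts T_s = (21/20)/5 = 0.2100 s
reaction-phase robot travel = 1.0500·0.1500 = 0.1575 m
robot under decel: 1.0500²/(2·5.0000) = 0.1103 m
person approaches 1.2000·(0.1500+0.2100) = 0.4320 m
C+Z_d+Z_r = 0.0600+0.0150+0.0500 = 0.1250 m
sum ≈ 0.1575+0.1103+0.4320+0.1250 ≈ 0.8247 m = S ✓

v_R_max = 21/20 m/s = 1.0500 m/s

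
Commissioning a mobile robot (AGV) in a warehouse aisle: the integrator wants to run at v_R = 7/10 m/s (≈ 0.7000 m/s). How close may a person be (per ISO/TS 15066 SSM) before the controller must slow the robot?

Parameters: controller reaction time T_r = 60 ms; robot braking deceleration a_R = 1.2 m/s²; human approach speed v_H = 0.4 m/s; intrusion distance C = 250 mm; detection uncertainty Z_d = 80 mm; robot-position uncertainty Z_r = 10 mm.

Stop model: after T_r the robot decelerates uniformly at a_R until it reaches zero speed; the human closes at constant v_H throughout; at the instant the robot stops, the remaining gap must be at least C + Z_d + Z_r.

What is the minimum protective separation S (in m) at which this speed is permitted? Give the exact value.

braking lasts T_s = (7/10)/(6/5) = 0.5833 s
robot in T_r: 0.7000·0.0600 = 0.0420 m
robot covers 0.7000·0.5833 − ½·1.2000·0.5833² = 0.2042 m while stopping
human closes 0.4000·0.6433 = 0.2573 m
margins: 0.2500+0.0800+0.0100 = 0.3400 m
S_min ≈ 0.0420+0.2042+0.2573+0.3400  ⇒  S_min = 1687/2000 m

S_min = 1687/2000 m = 0.8435 m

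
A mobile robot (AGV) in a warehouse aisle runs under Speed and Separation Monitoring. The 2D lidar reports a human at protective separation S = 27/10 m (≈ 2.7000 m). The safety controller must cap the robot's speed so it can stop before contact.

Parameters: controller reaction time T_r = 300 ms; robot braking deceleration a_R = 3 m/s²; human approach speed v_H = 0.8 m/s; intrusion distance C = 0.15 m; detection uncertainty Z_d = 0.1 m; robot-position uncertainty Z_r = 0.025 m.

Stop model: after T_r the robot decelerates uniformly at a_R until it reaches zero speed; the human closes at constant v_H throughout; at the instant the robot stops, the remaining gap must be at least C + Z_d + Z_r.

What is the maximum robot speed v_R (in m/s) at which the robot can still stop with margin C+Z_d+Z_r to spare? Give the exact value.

at the boundary: (1/6)·v² + (17/30)·v + (-437/200) = 0
  disc = (17/30)² − 4·(1/6)·(-437/200) = 16/9 ; √disc = 4/3
  v_R = (−(17/30) + 4/3) / (2·(1/6)) = 23/10 m/s
check:
braking lasts T_s = (23/10)/3 = 0.7667 s
robot covers v_R·T_r = 2.3000·0.3000 = 0.6900 m before braking
braking distance = 2.3000²/(2·3.0000) = 0.8817 m
human closes 0.8000·1.0667 = 0.8533 m
margins: 0.1500+0.1000+0.0250 = 0.2750 m
sum ≈ 0.6900+0.8817+0.8533+0.2750 ≈ 2.7000 m = S ✓

v_R_max = 23/10 m/s = 2.3000 m/s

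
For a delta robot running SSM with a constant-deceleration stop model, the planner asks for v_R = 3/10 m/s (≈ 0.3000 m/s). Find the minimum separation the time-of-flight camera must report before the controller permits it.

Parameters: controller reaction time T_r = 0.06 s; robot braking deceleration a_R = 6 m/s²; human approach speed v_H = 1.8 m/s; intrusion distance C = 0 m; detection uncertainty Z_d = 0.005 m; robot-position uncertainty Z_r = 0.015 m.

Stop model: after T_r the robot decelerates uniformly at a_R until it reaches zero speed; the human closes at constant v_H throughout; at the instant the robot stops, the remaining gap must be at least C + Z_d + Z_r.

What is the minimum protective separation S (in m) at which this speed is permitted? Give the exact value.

S_min = 487/2000 m = 0.2435 m

braking lasts T_s = (3/10)/6 = 0.0500 s
reaction-phase robot travel = 0.3000·0.0600 = 0.0180 m
robot under decel: 0.3000²/(2·6.0000) = 0.0075 m
human closes 1.8000·0.1100 = 0.1980 m
margins: 0.0000+0.0050+0.0150 = 0.0200 m
S_min ≈ 0.0180+0.0075+0.1980+0.0200  ⇒  S_min = 487/2000 m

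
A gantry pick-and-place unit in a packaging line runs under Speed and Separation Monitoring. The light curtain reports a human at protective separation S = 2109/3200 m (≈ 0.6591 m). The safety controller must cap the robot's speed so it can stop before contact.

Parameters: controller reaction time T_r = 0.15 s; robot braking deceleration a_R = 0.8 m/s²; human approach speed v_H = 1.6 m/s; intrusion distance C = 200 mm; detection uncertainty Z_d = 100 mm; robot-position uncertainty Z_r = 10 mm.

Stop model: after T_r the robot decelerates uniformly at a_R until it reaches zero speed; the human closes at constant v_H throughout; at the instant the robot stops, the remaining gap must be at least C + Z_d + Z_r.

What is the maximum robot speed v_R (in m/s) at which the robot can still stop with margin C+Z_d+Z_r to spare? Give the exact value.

v_R_max = 1/20 m/s = 0.0500 m/s

at the boundary: (5/8)·v² + (43/20)·v + (-349/3200) = 0
  disc = (43/20)² − 4·(5/8)·(-349/3200) = 31329/6400 ; √disc = 177/80
  v_R = (−(43/20) + 177/80) / (2·(5/8)) = 1/20 m/s
check:
T_s = v_R/a_R = (1/20)/(4/5) = 0.0625 s
robot in T_r: 0.0500·0.1500 = 0.0075 m
robot covers 0.0500·0.0625 − ½·0.8000·0.0625² = 0.0016 m while stopping
human closes 1.6000·0.2125 = 0.3400 m
C+Z_d+Z_r = 0.2000+0.1000+0.0100 = 0.3100 m
sum ≈ 0.0075+0.0016+0.3400+0.3100 ≈ 0.6591 m = S ✓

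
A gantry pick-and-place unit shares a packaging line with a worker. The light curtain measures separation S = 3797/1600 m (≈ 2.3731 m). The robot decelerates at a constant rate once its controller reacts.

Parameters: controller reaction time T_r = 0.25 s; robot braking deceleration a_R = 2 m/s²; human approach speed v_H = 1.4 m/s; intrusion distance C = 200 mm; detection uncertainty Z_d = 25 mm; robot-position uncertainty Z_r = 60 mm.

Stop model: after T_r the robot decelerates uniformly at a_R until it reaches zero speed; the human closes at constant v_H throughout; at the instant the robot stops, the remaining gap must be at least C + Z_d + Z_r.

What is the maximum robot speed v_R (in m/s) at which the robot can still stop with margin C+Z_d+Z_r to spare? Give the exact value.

v_R_max = 27/20 m/s = 1.3500 m/s

quadratic (1/4)·v² + (19/20)·v + (-2781/1600) = 0
  disc = (19/20)² − 4·(1/4)·(-2781/1600) = 169/64 ; √disc = 13/8
  v_R = (−(19/20) + 13/8) / (2·(1/4)) = 27/20 m/s
check:
T_s = v_R/a_R = (27/20)/2 = 0.6750 s
robot in T_r: 1.3500·0.2500 = 0.3375 m
braking distance = 1.3500²/(2·2.0000) = 0.4556 m
person approaches 1.4000·(0.2500+0.6750) = 1.2950 m
C+Z_d+Z_r = 0.2000+0.0250+0.0600 = 0.2850 m
sum ≈ 0.3375+0.4556+1.2950+0.2850 ≈ 2.3731 m = S ✓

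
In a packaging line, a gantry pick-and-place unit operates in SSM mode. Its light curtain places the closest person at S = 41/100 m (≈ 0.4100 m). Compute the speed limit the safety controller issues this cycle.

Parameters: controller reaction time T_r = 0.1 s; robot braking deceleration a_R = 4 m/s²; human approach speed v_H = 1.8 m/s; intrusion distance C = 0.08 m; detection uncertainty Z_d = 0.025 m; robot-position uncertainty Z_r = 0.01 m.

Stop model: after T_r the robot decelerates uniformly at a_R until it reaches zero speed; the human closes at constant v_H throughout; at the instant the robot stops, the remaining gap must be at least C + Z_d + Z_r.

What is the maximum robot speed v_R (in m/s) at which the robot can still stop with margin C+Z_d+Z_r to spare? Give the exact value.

v_R_max = 1/5 m/s = 0.2000 m/s

at the boundary: (1/8)·v² + (11/20)·v + (-23/200) = 0
  disc = (11/20)² − 4·(1/8)·(-23/200) = 9/25 ; √disc = 3/5
  v_R = (−(11/20) + 3/5) / (2·(1/8)) = 1/5 m/s
check:
braking lasts T_s = (1/5)/4 = 0.0500 s
robot in T_r: 0.2000·0.1000 = 0.0200 m
robot under decel: 0.2000²/(2·4.0000) = 0.0050 m
person approaches 1.8000·(0.1000+0.0500) = 0.2700 m
residual clearance needed = 0.0800+0.0250+0.0100 = 0.1150 m
sum ≈ 0.0200+0.0050+0.2700+0.1150 ≈ 0.4100 m = S ✓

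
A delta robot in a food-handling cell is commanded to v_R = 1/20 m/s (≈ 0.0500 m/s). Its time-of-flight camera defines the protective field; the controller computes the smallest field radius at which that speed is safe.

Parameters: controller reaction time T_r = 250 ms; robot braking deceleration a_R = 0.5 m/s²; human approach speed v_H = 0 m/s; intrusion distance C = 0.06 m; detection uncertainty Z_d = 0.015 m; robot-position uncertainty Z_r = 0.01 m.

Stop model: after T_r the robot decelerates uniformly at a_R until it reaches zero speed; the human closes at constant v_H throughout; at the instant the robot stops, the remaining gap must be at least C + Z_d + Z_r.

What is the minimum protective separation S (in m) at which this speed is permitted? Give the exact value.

braking lasts T_s = (1/20)/(1/2) = 0.1000 s
reaction-phase robot travel = 0.0500·0.2500 = 0.0125 m
braking distance = 0.0500²/(2·0.5000) = 0.0025 m
person approaches 0.0000·(0.2500+0.1000) = 0.0000 m
C+Z_d+Z_r = 0.0600+0.0150+0.0100 = 0.0850 m
S_min ≈ 0.0125+0.0025+0.0000+0.0850  ⇒  S_min = 1/10 m

S_min = 1/10 m = 0.1000 m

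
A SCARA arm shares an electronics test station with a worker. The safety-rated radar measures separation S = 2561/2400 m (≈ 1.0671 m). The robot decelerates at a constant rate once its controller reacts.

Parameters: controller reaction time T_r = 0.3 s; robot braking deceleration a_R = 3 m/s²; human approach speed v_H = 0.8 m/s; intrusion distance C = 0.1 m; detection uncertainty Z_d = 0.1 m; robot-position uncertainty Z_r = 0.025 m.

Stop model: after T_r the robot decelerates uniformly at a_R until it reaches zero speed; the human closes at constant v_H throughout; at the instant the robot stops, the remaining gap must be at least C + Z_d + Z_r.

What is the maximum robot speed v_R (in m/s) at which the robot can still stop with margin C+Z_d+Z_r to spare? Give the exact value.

v_R_max = 17/20 m/s = 0.8500 m/s

at the boundary: (1/6)·v² + (17/30)·v + (-289/480) = 0
  disc = (17/30)² − 4·(1/6)·(-289/480) = 289/400 ; √disc = 17/20
  v_R = (−(17/30) + 17/20) / (2·(1/6)) = 17/20 m/s
check:
braking lasts T_s = (17/20)/3 = 0.2833 s
reaction-phase robot travel = 0.8500·0.3000 = 0.2550 m
braking distance = 0.8500²/(2·3.0000) = 0.1204 m
person approaches 0.8000·(0.3000+0.2833) = 0.4667 m
residual clearance needed = 0.1000+0.1000+0.0250 = 0.2250 m
sum ≈ 0.2550+0.1204+0.4667+0.2250 ≈ 1.0671 m = S ✓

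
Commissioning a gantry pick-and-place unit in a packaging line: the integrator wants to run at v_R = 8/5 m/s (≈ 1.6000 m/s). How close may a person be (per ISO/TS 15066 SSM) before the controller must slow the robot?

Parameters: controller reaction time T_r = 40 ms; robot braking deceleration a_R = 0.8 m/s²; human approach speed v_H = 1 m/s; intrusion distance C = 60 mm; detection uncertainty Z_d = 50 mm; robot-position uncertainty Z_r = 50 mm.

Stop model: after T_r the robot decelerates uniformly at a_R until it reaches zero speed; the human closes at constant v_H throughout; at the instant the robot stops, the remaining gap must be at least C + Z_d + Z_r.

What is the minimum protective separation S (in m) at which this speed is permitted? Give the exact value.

S_min = 483/125 m = 3.8640 m

T_s = v_R/a_R = (8/5)/(4/5) = 2.0000 s
reaction-phase robot travel = 1.6000·0.0400 = 0.0640 m
robot under decel: 1.6000²/(2·0.8000) = 1.6000 m
person approaches 1.0000·(0.0400+2.0000) = 2.0400 m
residual clearance needed = 0.0600+0.0500+0.0500 = 0.1600 m
S_min ≈ 0.0640+1.6000+2.0400+0.1600  ⇒  S_min = 483/125 m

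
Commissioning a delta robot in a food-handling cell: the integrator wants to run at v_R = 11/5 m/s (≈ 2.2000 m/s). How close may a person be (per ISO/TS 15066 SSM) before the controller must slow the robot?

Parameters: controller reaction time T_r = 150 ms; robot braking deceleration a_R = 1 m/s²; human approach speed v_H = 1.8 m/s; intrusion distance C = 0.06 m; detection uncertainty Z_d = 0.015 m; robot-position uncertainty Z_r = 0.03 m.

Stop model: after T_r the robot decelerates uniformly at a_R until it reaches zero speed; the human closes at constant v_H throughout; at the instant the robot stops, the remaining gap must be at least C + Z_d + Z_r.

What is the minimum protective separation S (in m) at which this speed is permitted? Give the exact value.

S_min = 1417/200 m = 7.0850 m

T_s = v_R/a_R = (11/5)/1 = 2.2000 s
robot in T_r: 2.2000·0.1500 = 0.3300 m
robot covers 2.2000·2.2000 − ½·1.0000·2.2000² = 2.4200 m while stopping
person approaches 1.8000·(0.1500+2.2000) = 4.2300 m
C+Z_d+Z_r = 0.0600+0.0150+0.0300 = 0.1050 m
S_min ≈ 0.3300+2.4200+4.2300+0.1050  ⇒  S_min = 1417/200 m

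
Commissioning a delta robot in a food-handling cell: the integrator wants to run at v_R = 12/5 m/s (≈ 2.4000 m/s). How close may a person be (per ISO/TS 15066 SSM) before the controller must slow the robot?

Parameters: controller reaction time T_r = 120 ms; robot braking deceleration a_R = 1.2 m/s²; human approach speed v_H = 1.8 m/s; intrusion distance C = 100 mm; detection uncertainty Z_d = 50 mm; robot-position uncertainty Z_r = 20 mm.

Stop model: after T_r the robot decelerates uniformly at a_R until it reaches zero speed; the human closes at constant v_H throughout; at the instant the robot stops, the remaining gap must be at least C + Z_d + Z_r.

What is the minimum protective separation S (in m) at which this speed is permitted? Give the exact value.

S_min = 3337/500 m = 6.6740 m

braking lasts T_s = (12/5)/(6/5) = 2.0000 s
robot in T_r: 2.4000·0.1200 = 0.2880 m
robot under decel: 2.4000²/(2·1.2000) = 2.4000 m
human closes 1.8000·2.1200 = 3.8160 m
C+Z_d+Z_r = 0.1000+0.0500+0.0200 = 0.1700 m
S_min ≈ 0.2880+2.4000+3.8160+0.1700  ⇒  S_min = 3337/500 m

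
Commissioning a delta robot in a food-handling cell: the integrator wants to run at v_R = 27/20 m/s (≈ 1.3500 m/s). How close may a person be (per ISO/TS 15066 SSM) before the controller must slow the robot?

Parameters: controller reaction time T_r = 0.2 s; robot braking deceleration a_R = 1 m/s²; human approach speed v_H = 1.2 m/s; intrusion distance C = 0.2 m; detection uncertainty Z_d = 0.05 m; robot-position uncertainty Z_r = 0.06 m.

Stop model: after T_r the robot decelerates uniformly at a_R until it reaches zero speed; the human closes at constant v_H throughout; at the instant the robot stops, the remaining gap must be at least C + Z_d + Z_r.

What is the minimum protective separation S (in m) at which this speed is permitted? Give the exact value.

T_s = v_R/a_R = (27/20)/1 = 1.3500 s
robot in T_r: 1.3500·0.2000 = 0.2700 m
robot under decel: 1.3500²/(2·1.0000) = 0.9113 m
human over T_r+T_s: 1.2000·(0.2000+1.3500) = 1.8600 m
C+Z_d+Z_r = 0.2000+0.0500+0.0600 = 0.3100 m
S_min ≈ 0.2700+0.9113+1.8600+0.3100  ⇒  S_min = 2681/800 m

S_min = 2681/800 m = 3.3512 m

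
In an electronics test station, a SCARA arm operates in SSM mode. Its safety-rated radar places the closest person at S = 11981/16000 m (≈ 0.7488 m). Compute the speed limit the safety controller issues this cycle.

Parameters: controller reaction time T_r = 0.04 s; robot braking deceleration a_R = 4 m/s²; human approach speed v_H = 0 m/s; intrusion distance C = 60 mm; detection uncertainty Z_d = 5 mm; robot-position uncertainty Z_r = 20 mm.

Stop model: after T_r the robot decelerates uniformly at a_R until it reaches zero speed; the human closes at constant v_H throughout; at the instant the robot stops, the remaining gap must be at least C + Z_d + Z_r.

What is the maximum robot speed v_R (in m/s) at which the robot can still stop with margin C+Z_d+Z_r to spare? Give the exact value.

collect terms ⇒ (1/8)·v_R² + (1/25)·v_R + (-10621/16000) = 0
  disc = (1/25)² − 4·(1/8)·(-10621/16000) = 53361/160000 ; √disc = 231/400
  v_R = (−(1/25) + 231/400) / (2·(1/8)) = 43/20 m/s
check:
braking lasts T_s = (43/20)/4 = 0.5375 s
robot covers v_R·T_r = 2.1500·0.0400 = 0.0860 m before braking
robot under decel: 2.1500²/(2·4.0000) = 0.5778 m
human closes 0.0000·0.5775 = 0.0000 m
residual clearance needed = 0.0600+0.0050+0.0200 = 0.0850 m
sum ≈ 0.0860+0.5778+0.0000+0.0850 ≈ 0.7488 m = S ✓

v_R_max = 43/20 m/s = 2.1500 m/s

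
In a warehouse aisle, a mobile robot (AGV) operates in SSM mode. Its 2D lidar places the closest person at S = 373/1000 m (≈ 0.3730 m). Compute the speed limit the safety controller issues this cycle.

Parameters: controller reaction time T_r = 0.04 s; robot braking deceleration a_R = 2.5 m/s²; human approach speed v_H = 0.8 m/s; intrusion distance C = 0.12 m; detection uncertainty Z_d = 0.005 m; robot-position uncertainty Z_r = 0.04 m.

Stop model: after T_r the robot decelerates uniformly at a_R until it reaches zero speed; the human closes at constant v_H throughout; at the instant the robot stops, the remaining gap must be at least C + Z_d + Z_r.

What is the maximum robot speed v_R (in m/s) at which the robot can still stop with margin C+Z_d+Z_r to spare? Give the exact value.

v_R_max = 2/5 m/s = 0.4000 m/s

collect terms ⇒ (1/5)·v_R² + (9/25)·v_R + (-22/125) = 0
  disc = (9/25)² − 4·(1/5)·(-22/125) = 169/625 ; √disc = 13/25
  v_R = (−(9/25) + 13/25) / (2·(1/5)) = 2/5 m/s
check:
stop time T_s = (2/5)/(5/2) = 0.1600 s
reaction-phase robot travel = 0.4000·0.0400 = 0.0160 m
braking distance = 0.4000²/(2·2.5000) = 0.0320 m
human closes 0.8000·0.2000 = 0.1600 m
margins: 0.1200+0.0050+0.0400 = 0.1650 m
sum ≈ 0.0160+0.0320+0.1600+0.1650 ≈ 0.3730 m = S ✓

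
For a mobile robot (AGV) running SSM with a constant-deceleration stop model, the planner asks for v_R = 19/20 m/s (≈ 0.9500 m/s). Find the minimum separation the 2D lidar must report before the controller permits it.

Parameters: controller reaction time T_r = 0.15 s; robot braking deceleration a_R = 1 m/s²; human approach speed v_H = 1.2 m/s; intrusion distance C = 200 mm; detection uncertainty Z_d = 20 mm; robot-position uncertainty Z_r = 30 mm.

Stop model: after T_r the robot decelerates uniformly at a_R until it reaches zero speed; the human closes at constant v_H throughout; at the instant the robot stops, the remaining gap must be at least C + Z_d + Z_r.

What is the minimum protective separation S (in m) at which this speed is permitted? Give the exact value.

T_s = v_R/a_R = (19/20)/1 = 0.9500 s
robot in T_r: 0.9500·0.1500 = 0.1425 m
robot under decel: 0.9500²/(2·1.0000) = 0.4512 m
human over T_r+T_s: 1.2000·(0.1500+0.9500) = 1.3200 m
margins: 0.2000+0.0200+0.0300 = 0.2500 m
S_min ≈ 0.1425+0.4512+1.3200+0.2500  ⇒  S_min = 1731/800 m

S_min = 1731/800 m = 2.1637 m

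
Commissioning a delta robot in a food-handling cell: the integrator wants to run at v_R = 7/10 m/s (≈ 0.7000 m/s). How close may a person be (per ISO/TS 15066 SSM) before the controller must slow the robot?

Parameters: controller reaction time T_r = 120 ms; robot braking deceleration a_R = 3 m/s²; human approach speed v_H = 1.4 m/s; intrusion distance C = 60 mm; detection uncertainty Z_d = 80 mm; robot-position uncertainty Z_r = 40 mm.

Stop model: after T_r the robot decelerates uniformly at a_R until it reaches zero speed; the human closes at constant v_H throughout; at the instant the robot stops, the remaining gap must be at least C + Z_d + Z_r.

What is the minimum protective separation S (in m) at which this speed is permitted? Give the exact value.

S_min = 2521/3000 m = 0.8403 m

braking lasts T_s = (7/10)/3 = 0.2333 s
reaction-phase robot travel = 0.7000·0.1200 = 0.0840 m
robot covers 0.7000·0.2333 − ½·3.0000·0.2333² = 0.0817 m while stopping
human closes 1.4000·0.3533 = 0.4947 m
C+Z_d+Z_r = 0.0600+0.0800+0.0400 = 0.1800 m
S_min ≈ 0.0840+0.0817+0.4947+0.1800  ⇒  S_min = 2521/3000 m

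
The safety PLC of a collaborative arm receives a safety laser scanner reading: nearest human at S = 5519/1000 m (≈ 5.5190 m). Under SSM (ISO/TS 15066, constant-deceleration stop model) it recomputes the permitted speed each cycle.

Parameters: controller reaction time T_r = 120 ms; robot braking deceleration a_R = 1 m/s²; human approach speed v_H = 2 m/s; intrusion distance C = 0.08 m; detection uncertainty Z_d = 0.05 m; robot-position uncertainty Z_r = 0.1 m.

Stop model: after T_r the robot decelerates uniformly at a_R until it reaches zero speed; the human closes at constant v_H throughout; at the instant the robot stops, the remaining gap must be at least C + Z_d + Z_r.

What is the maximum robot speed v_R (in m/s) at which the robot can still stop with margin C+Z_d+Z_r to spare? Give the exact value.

v_R_max = 17/10 m/s = 1.7000 m/s

quadratic (1/2)·v² + (53/25)·v + (-5049/1000) = 0
  disc = (53/25)² − 4·(1/2)·(-5049/1000) = 36481/2500 ; √disc = 191/50
  v_R = (−(53/25) + 191/50) / (2·(1/2)) = 17/10 m/s
check:
T_s = v_R/a_R = (17/10)/1 = 1.7000 s
reaction-phase robot travel = 1.7000·0.1200 = 0.2040 m
robot under decel: 1.7000²/(2·1.0000) = 1.4450 m
person approaches 2.0000·(0.1200+1.7000) = 3.6400 m
residual clearance needed = 0.0800+0.0500+0.1000 = 0.2300 m
sum ≈ 0.2040+1.4450+3.6400+0.2300 ≈ 5.5190 m = S ✓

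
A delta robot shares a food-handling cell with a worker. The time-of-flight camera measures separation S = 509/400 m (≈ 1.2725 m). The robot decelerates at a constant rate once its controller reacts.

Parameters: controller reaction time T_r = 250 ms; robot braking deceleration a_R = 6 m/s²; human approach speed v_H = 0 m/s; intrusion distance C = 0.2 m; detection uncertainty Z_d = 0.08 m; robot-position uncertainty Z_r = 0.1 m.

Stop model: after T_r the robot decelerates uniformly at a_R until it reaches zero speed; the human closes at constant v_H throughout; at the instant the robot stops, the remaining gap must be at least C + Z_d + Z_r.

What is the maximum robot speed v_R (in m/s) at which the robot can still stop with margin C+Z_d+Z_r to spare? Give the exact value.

collect terms ⇒ (1/12)·v_R² + (1/4)·v_R + (-357/400) = 0
  disc = (1/4)² − 4·(1/12)·(-357/400) = 9/25 ; √disc = 3/5
  v_R = (−(1/4) + 3/5) / (2·(1/12)) = 21/10 m/s
check:
stop time T_s = (21/10)/6 = 0.3500 s
robot covers v_R·T_r = 2.1000·0.2500 = 0.5250 m before braking
robot under decel: 2.1000²/(2·6.0000) = 0.3675 m
person approaches 0.0000·(0.2500+0.3500) = 0.0000 m
residual clearance needed = 0.2000+0.0800+0.1000 = 0.3800 m
sum ≈ 0.5250+0.3675+0.0000+0.3800 ≈ 1.2725 m = S ✓

v_R_max = 21/10 m/s = 2.1000 m/s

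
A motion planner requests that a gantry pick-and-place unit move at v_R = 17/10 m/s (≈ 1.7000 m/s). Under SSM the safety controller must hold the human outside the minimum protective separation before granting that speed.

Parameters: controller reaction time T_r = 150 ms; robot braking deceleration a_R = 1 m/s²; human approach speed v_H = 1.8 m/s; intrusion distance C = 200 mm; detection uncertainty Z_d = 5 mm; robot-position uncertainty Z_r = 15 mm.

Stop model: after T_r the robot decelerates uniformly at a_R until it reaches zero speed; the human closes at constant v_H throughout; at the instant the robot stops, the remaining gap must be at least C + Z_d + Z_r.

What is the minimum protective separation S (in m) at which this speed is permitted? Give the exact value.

S_min = 21/4 m = 5.2500 m

braking lasts T_s = (17/10)/1 = 1.7000 s
reaction-phase robot travel = 1.7000·0.1500 = 0.2550 m
robot under decel: 1.7000²/(2·1.0000) = 1.4450 m
person approaches 1.8000·(0.1500+1.7000) = 3.3300 m
margins: 0.2000+0.0050+0.0150 = 0.2200 m
S_min ≈ 0.2550+1.4450+3.3300+0.2200  ⇒  S_min = 21/4 m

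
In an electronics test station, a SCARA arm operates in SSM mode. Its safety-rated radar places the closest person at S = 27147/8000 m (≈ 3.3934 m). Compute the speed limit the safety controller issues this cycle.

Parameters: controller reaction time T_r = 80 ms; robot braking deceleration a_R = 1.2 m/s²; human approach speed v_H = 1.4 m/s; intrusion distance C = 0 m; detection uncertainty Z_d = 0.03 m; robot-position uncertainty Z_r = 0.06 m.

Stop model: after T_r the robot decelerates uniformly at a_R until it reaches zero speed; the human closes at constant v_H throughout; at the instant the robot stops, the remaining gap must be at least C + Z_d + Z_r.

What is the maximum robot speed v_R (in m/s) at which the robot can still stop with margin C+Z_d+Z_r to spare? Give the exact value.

v_R_max = 33/20 m/s = 1.6500 m/s

collect terms ⇒ (5/12)·v_R² + (187/150)·v_R + (-25531/8000) = 0
  disc = (187/150)² − 4·(5/12)·(-25531/8000) = 2474329/360000 ; √disc = 1573/600
  v_R = (−(187/150) + 1573/600) / (2·(5/12)) = 33/20 m/s
check:
stop time T_s = (33/20)/(6/5) = 1.3750 s
robot covers v_R·T_r = 1.6500·0.0800 = 0.1320 m before braking
braking distance = 1.6500²/(2·1.2000) = 1.1344 m
human closes 1.4000·1.4550 = 2.0370 m
residual clearance needed = 0.0000+0.0300+0.0600 = 0.0900 m
sum ≈ 0.1320+1.1344+2.0370+0.0900 ≈ 3.3934 m = S ✓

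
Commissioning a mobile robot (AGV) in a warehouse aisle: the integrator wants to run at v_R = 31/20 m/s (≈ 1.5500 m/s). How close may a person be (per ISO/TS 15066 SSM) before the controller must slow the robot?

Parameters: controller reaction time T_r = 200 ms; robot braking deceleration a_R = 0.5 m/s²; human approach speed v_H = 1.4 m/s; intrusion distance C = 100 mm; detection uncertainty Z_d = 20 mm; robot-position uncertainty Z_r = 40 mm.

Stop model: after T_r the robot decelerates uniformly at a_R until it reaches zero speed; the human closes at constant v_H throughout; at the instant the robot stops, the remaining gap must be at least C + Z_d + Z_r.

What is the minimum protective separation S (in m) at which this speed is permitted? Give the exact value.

T_s = v_R/a_R = (31/20)/(1/2) = 3.1000 s
robot covers v_R·T_r = 1.5500·0.2000 = 0.3100 m before braking
robot covers 1.5500·3.1000 − ½·0.5000·3.1000² = 2.4025 m while stopping
human closes 1.4000·3.3000 = 4.6200 m
margins: 0.1000+0.0200+0.0400 = 0.1600 m
S_min ≈ 0.3100+2.4025+4.6200+0.1600  ⇒  S_min = 2997/400 m

S_min = 2997/400 m = 7.4925 m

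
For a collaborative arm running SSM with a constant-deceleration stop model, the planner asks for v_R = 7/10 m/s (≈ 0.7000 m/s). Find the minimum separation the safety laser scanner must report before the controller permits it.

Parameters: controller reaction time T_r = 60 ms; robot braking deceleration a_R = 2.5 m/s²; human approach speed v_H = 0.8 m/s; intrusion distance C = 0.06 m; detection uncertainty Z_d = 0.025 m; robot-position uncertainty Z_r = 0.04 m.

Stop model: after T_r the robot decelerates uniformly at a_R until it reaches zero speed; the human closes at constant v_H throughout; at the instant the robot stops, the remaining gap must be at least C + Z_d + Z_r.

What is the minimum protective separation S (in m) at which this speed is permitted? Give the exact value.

braking lasts T_s = (7/10)/(5/2) = 0.2800 s
reaction-phase robot travel = 0.7000·0.0600 = 0.0420 m
braking distance = 0.7000²/(2·2.5000) = 0.0980 m
person approaches 0.8000·(0.0600+0.2800) = 0.2720 m
residual clearance needed = 0.0600+0.0250+0.0400 = 0.1250 m
S_min ≈ 0.0420+0.0980+0.2720+0.1250  ⇒  S_min = 537/1000 m

S_min = 537/1000 m = 0.5370 m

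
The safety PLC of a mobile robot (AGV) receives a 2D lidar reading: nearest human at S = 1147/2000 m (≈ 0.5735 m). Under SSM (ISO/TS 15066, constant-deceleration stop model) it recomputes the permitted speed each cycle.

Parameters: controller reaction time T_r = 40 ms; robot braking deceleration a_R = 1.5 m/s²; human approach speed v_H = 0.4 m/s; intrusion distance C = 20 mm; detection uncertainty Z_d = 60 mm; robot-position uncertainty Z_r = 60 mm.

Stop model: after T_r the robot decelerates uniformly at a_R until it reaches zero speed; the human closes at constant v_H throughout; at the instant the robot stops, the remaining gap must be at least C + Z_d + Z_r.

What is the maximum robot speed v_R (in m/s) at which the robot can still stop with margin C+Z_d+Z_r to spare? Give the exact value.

v_R_max = 3/4 m/s = 0.7500 m/s

collect terms ⇒ (1/3)·v_R² + (23/75)·v_R + (-167/400) = 0
  disc = (23/75)² − 4·(1/3)·(-167/400) = 14641/22500 ; √disc = 121/150
  v_R = (−(23/75) + 121/150) / (2·(1/3)) = 3/4 m/s
check:
T_s = v_R/a_R = (3/4)/(3/2) = 0.5000 s
robot covers v_R·T_r = 0.7500·0.0400 = 0.0300 m before braking
braking distance = 0.7500²/(2·1.5000) = 0.1875 m
human over T_r+T_s: 0.4000·(0.0400+0.5000) = 0.2160 m
margins: 0.0200+0.0600+0.0600 = 0.1400 m
sum ≈ 0.0300+0.1875+0.2160+0.1400 ≈ 0.5735 m = S ✓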